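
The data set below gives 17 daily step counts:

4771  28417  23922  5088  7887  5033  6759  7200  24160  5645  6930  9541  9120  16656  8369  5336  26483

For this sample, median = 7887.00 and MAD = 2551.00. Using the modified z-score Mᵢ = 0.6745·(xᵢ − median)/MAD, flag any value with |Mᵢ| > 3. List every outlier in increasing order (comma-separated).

23922, 24160, 26483, 28417

|Mᵢ| > 3 ⇔ |xᵢ − 7887.00| > 3·2551.00/0.6745 = 11346.18.
So outliers lie outside [-3459.18, 19233.18].
23922: M = 4.24 → outlier.
24160: M = 4.30 → outlier.
26483: M = 4.92 → outlier.
28417: M = 5.43 → outlier.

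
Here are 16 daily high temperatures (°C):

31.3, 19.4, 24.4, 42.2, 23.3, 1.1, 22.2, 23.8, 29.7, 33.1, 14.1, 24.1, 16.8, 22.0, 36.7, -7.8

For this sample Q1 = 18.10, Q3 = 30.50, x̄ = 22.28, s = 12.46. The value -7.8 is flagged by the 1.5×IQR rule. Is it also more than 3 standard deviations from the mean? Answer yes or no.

z = (-7.8 − 22.28) / 12.46 = -2.41.
|z| = 2.41 ≤ 3.

no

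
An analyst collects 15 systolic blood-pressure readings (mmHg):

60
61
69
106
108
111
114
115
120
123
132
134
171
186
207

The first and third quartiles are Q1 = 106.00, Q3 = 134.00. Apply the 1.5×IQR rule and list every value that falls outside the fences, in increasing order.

IQR = Q3 − Q1 = 134.00 − 106.00 = 28.00.
Lower fence = Q1 − 1.5·IQR = 106.00 − 42.00 = 64.00.
Upper fence = Q3 + 1.5·IQR = 134.00 + 42.00 = 176.00.
60 < 64.00 → outlier.
61 < 64.00 → outlier.
186 > 176.00 → outlier.
207 > 176.00 → outlier.
All remaining values lie within [64.00, 176.00].

60, 61, 186, 207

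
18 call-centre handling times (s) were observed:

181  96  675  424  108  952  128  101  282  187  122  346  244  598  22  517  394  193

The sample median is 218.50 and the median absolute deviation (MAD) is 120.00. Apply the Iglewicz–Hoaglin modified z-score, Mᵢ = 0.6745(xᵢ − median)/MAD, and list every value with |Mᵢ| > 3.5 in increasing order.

|Mᵢ| > 3.5 ⇔ |xᵢ − 218.50| > 3.5·120.00/0.6745 = 622.68.
So outliers lie outside [-404.18, 841.18].
952: M = 4.12 → outlier.

952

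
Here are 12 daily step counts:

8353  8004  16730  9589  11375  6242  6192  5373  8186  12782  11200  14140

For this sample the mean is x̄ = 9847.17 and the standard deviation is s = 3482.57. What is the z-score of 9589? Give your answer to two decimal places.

z = (9589 − 9847.17) / 3482.57 = -0.07.

-0.07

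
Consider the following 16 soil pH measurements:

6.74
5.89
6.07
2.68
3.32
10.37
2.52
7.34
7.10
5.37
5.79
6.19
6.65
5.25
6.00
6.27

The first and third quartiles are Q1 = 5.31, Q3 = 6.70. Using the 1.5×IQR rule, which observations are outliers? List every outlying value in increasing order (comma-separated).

IQR = Q3 − Q1 = 6.70 − 5.31 = 1.39.
Lower fence = Q1 − 1.5·IQR = 5.31 − 2.085 = 3.225.
Upper fence = Q3 + 1.5·IQR = 6.70 + 2.085 = 8.785.
2.52 < 3.225 → outlier.
2.68 < 3.225 → outlier.
10.37 > 8.785 → outlier.
All remaining values lie within [3.225, 8.785].

2.52, 2.68, 10.37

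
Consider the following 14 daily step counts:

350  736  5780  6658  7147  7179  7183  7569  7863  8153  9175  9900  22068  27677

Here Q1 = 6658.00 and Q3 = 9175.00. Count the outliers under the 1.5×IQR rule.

4

IQR = 2517.00; fences at 6658.00 − 3775.50 = 2882.50 and 9175.00 + 3775.50 = 12950.50.
Outside the cutoffs: 350, 736, 22068, 27677.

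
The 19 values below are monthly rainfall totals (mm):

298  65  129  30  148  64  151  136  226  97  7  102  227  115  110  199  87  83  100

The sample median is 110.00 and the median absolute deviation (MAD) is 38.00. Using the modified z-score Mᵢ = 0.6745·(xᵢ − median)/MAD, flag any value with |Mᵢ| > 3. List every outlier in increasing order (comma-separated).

298

|Mᵢ| > 3 ⇔ |xᵢ − 110.00| > 3·38.00/0.6745 = 169.01.
So outliers lie outside [-59.01, 279.01].
298: M = 3.34 → outlier.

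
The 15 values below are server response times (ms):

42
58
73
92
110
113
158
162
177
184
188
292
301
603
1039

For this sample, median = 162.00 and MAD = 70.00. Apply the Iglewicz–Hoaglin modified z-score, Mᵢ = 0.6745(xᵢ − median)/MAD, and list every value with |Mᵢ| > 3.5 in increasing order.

603, 1039

|Mᵢ| > 3.5 ⇔ |xᵢ − 162.00| > 3.5·70.00/0.6745 = 363.23.
So outliers lie outside [-201.23, 525.23].
603: M = 4.25 → outlier.
1039: M = 8.45 → outlier.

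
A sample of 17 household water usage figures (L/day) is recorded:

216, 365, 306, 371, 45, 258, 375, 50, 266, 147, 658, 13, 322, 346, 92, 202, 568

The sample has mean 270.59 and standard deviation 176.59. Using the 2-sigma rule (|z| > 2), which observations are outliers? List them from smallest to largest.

Cutoffs at x̄ ± 2s: 270.59 ± 2·176.59 = [-82.59, 623.77].
658: z = 2.19, |z| > 2 → outlier.
Every other value lies within [-82.59, 623.77].

658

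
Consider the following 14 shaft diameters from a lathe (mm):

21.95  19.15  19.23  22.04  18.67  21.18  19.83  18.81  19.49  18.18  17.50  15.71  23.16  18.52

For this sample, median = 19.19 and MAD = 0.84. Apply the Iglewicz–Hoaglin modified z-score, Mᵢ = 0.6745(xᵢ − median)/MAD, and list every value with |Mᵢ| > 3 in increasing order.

|Mᵢ| > 3 ⇔ |xᵢ − 19.19| > 3·0.84/0.6745 = 3.74.
So outliers lie outside [15.45, 22.93].
23.16: M = 3.19 → outlier.

23.16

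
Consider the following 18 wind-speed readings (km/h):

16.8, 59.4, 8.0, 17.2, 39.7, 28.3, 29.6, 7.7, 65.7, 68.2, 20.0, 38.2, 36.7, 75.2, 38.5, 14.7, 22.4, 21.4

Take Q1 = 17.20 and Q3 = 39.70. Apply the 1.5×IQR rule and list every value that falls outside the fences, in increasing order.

75.2

IQR = Q3 − Q1 = 39.70 − 17.20 = 22.50.
Lower fence = Q1 − 1.5·IQR = 17.20 − 33.75 = -16.55.
Upper fence = Q3 + 1.5·IQR = 39.70 + 33.75 = 73.45.
75.2 > 73.45 → outlier.
All remaining values lie within [-16.55, 73.45].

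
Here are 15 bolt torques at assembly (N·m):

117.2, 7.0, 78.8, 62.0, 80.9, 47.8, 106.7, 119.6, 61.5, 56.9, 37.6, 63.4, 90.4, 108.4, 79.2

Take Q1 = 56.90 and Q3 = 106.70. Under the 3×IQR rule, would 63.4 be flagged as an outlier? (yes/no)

IQR = Q3 − Q1 = 106.70 − 56.90 = 49.80.
Lower fence = Q1 − 3·IQR = 56.90 − 149.40 = -92.50.
Upper fence = Q3 + 3·IQR = 106.70 + 149.40 = 256.10.
63.4 lies within [-92.50, 256.10].

no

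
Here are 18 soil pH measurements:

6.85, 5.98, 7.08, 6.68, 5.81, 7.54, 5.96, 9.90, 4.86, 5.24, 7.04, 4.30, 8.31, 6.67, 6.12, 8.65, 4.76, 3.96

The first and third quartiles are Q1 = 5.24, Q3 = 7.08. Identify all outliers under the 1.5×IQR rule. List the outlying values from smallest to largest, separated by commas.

9.90

IQR = Q3 − Q1 = 7.08 − 5.24 = 1.84.
Lower fence = Q1 − 1.5·IQR = 5.24 − 2.76 = 2.48.
Upper fence = Q3 + 1.5·IQR = 7.08 + 2.76 = 9.84.
9.90 > 9.84 → outlier.
All remaining values lie within [2.48, 9.84].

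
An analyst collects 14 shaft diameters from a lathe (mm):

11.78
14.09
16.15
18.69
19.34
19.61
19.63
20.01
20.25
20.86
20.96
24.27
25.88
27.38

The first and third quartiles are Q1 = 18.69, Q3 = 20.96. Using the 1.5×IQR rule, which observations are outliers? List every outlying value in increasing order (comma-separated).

11.78, 14.09, 25.88, 27.38

IQR = Q3 − Q1 = 20.96 − 18.69 = 2.27.
Lower fence = Q1 − 1.5·IQR = 18.69 − 3.405 = 15.285.
Upper fence = Q3 + 1.5·IQR = 20.96 + 3.405 = 24.365.
11.78 < 15.285 → outlier.
14.09 < 15.285 → outlier.
25.88 > 24.365 → outlier.
27.38 > 24.365 → outlier.
All remaining values lie within [15.285, 24.365].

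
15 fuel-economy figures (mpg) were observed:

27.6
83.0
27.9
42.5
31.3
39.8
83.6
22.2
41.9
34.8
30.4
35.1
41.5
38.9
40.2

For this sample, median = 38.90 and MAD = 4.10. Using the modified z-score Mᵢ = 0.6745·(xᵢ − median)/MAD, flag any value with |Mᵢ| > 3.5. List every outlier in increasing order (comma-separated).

|Mᵢ| > 3.5 ⇔ |xᵢ − 38.90| > 3.5·4.10/0.6745 = 21.28.
So outliers lie outside [17.62, 60.18].
83.0: M = 7.25 → outlier.
83.6: M = 7.35 → outlier.

83.0, 83.6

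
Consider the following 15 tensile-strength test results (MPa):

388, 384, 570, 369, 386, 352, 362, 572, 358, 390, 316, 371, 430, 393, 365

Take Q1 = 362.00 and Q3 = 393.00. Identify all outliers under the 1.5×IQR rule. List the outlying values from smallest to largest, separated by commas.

570, 572

IQR = Q3 − Q1 = 393.00 − 362.00 = 31.00.
Lower fence = Q1 − 1.5·IQR = 362.00 − 46.50 = 315.50.
Upper fence = Q3 + 1.5·IQR = 393.00 + 46.50 = 439.50.
570 > 439.50 → outlier.
572 > 439.50 → outlier.
All remaining values lie within [315.50, 439.50].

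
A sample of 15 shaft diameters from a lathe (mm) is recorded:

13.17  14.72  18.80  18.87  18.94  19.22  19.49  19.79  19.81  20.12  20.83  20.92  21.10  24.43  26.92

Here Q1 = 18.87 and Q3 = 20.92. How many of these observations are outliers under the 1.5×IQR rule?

IQR = 2.05; fences at 18.87 − 3.075 = 15.795 and 20.92 + 3.075 = 23.995.
Outside the cutoffs: 13.17, 14.72, 24.43, 26.92.

4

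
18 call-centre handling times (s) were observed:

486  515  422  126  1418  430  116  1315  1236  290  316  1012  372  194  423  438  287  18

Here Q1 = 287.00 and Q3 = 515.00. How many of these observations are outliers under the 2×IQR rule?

4

IQR = 228.00; fences at 287.00 − 456.00 = -169.00 and 515.00 + 456.00 = 971.00.
Outside the cutoffs: 1012, 1236, 1315, 1418.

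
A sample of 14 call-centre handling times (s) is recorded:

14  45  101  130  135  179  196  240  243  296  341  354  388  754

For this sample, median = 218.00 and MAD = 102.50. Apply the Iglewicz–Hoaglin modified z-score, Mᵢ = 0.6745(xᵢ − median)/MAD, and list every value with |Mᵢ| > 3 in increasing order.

|Mᵢ| > 3 ⇔ |xᵢ − 218.00| > 3·102.50/0.6745 = 455.89.
So outliers lie outside [-237.89, 673.89].
754: M = 3.53 → outlier.

754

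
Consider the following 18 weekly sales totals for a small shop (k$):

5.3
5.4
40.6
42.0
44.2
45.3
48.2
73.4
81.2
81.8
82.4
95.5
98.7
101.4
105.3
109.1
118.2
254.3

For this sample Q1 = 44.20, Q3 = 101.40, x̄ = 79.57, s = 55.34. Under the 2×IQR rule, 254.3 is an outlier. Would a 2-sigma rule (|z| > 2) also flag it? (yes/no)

yes

z = (254.3 − 79.57) / 55.34 = 3.16.
|z| = 3.16 > 2.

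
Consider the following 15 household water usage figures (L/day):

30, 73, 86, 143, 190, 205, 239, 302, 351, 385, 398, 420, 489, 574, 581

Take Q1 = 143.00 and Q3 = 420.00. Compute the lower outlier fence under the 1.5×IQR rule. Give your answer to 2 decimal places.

IQR = Q3 − Q1 = 420.00 − 143.00 = 277.00.
Lower fence = Q1 − 1.5·IQR = 143.00 − 415.50 = -272.50.
Upper fence = Q3 + 1.5·IQR = 420.00 + 415.50 = 835.50.

-272.50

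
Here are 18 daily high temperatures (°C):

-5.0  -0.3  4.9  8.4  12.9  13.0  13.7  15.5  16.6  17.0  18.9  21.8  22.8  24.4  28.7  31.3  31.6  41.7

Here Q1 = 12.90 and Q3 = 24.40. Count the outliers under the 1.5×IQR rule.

2

IQR = 11.50; fences at 12.90 − 17.25 = -4.35 and 24.40 + 17.25 = 41.65.
Outside the cutoffs: -5.0, 41.7.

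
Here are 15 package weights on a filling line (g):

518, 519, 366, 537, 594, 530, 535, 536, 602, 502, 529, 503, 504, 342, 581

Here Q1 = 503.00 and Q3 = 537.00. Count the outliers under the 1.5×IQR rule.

4

IQR = 34.00; fences at 503.00 − 51.00 = 452.00 and 537.00 + 51.00 = 588.00.
Outside the cutoffs: 342, 366, 594, 602.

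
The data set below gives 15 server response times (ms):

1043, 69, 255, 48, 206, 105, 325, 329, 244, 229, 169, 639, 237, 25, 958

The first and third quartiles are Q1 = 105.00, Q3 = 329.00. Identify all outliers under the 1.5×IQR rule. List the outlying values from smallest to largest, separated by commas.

IQR = Q3 − Q1 = 329.00 − 105.00 = 224.00.
Lower fence = Q1 − 1.5·IQR = 105.00 − 336.00 = -231.00.
Upper fence = Q3 + 1.5·IQR = 329.00 + 336.00 = 665.00.
958 > 665.00 → outlier.
1043 > 665.00 → outlier.
All remaining values lie within [-231.00, 665.00].

958, 1043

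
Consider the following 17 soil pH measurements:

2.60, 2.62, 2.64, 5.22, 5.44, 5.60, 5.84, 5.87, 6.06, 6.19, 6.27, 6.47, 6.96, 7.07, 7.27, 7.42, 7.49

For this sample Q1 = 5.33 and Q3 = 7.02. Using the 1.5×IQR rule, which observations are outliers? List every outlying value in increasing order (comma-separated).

2.60, 2.62, 2.64

IQR = Q3 − Q1 = 7.02 − 5.33 = 1.69.
Lower fence = Q1 − 1.5·IQR = 5.33 − 2.535 = 2.795.
Upper fence = Q3 + 1.5·IQR = 7.02 + 2.535 = 9.555.
2.60 < 2.795 → outlier.
2.62 < 2.795 → outlier.
2.64 < 2.795 → outlier.
All remaining values lie within [2.795, 9.555].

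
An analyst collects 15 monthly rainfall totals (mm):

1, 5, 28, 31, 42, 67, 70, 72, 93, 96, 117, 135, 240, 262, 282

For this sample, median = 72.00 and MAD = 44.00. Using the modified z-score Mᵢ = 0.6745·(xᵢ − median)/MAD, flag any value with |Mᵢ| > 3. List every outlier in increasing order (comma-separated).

|Mᵢ| > 3 ⇔ |xᵢ − 72.00| > 3·44.00/0.6745 = 195.70.
So outliers lie outside [-123.70, 267.70].
282: M = 3.22 → outlier.

282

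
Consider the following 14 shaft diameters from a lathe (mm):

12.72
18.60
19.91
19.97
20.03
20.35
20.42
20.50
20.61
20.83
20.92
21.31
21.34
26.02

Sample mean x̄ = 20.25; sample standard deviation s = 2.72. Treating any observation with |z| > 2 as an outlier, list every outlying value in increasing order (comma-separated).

Cutoffs at x̄ ± 2s: 20.25 ± 2·2.72 = [14.81, 25.69].
12.72: z = -2.77, |z| > 2 → outlier.
26.02: z = 2.12, |z| > 2 → outlier.
Every other value lies within [14.81, 25.69].

12.72, 26.02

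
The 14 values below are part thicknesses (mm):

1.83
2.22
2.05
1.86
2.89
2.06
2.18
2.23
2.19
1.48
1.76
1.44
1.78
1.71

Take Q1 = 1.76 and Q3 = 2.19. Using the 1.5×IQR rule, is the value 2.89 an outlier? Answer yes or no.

yes

IQR = Q3 − Q1 = 2.19 − 1.76 = 0.43.
Lower fence = Q1 − 1.5·IQR = 1.76 − 0.645 = 1.115.
Upper fence = Q3 + 1.5·IQR = 2.19 + 0.645 = 2.835.
2.89 lies above the upper fence.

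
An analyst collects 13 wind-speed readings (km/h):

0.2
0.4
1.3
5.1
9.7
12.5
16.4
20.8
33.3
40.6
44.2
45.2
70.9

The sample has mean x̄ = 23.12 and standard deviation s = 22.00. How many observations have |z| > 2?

Cutoffs: x̄ ± 2s = [-20.88, 67.12].
Outside the cutoffs: 70.9.

1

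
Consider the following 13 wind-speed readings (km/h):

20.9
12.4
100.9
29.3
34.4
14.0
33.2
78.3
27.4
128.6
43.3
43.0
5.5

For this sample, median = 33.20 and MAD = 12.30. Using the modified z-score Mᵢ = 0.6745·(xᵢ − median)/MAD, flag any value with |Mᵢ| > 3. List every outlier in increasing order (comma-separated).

100.9, 128.6

|Mᵢ| > 3 ⇔ |xᵢ − 33.20| > 3·12.30/0.6745 = 54.71.
So outliers lie outside [-21.51, 87.91].
100.9: M = 3.71 → outlier.
128.6: M = 5.23 → outlier.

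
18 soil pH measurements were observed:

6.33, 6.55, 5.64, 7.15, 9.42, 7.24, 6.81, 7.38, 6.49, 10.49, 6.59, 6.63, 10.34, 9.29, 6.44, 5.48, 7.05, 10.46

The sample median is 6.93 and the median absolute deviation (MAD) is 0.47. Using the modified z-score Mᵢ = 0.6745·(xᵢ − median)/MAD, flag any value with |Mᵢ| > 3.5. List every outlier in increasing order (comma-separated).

|Mᵢ| > 3.5 ⇔ |xᵢ − 6.93| > 3.5·0.47/0.6745 = 2.44.
So outliers lie outside [4.49, 9.37].
9.42: M = 3.57 → outlier.
10.34: M = 4.89 → outlier.
10.46: M = 5.07 → outlier.
10.49: M = 5.11 → outlier.

9.42, 10.34, 10.46, 10.49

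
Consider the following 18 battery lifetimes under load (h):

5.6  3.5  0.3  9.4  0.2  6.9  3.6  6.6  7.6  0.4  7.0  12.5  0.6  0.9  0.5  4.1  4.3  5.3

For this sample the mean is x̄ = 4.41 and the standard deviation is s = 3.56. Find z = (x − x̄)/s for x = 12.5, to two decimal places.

z = (12.5 − 4.41) / 3.56 = 2.27.

2.27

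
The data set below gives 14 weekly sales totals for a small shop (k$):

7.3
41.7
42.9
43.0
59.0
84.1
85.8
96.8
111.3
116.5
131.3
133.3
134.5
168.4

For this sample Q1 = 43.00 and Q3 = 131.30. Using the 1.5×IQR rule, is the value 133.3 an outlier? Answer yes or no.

no

IQR = Q3 − Q1 = 131.30 − 43.00 = 88.30.
Lower fence = Q1 − 1.5·IQR = 43.00 − 132.45 = -89.45.
Upper fence = Q3 + 1.5·IQR = 131.30 + 132.45 = 263.75.
133.3 lies within [-89.45, 263.75].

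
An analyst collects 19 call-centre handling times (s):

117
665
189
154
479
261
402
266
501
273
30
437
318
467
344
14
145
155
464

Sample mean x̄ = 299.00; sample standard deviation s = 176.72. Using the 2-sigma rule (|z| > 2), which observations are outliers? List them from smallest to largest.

665

Cutoffs at x̄ ± 2s: 299.00 ± 2·176.72 = [-54.44, 652.44].
665: z = 2.07, |z| > 2 → outlier.
Every other value lies within [-54.44, 652.44].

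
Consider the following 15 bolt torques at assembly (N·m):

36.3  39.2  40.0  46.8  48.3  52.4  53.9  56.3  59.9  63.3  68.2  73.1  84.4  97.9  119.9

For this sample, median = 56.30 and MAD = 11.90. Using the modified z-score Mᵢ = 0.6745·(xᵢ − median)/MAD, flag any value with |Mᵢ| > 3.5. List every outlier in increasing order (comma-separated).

119.9

|Mᵢ| > 3.5 ⇔ |xᵢ − 56.30| > 3.5·11.90/0.6745 = 61.75.
So outliers lie outside [-5.45, 118.05].
119.9: M = 3.60 → outlier.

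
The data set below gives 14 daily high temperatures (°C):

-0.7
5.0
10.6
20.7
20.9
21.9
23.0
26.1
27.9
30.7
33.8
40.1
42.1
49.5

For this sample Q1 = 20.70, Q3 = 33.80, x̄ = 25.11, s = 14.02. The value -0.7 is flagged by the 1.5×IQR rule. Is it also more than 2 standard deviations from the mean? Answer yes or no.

z = (-0.7 − 25.11) / 14.02 = -1.84.
|z| = 1.84 ≤ 2.

no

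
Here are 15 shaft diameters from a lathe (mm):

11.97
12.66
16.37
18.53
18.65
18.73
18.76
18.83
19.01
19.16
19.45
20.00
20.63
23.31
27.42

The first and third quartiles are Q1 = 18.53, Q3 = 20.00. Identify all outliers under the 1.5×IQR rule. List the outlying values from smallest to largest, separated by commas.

11.97, 12.66, 23.31, 27.42

IQR = Q3 − Q1 = 20.00 − 18.53 = 1.47.
Lower fence = Q1 − 1.5·IQR = 18.53 − 2.205 = 16.325.
Upper fence = Q3 + 1.5·IQR = 20.00 + 2.205 = 22.205.
11.97 < 16.325 → outlier.
12.66 < 16.325 → outlier.
23.31 > 22.205 → outlier.
27.42 > 22.205 → outlier.
All remaining values lie within [16.325, 22.205].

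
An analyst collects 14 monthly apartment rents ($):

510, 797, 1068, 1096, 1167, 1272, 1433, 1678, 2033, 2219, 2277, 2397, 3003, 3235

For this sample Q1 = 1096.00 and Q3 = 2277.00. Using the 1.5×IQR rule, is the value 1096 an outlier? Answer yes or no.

IQR = Q3 − Q1 = 2277.00 − 1096.00 = 1181.00.
Lower fence = Q1 − 1.5·IQR = 1096.00 − 1771.50 = -675.50.
Upper fence = Q3 + 1.5·IQR = 2277.00 + 1771.50 = 4048.50.
1096 lies within [-675.50, 4048.50].

no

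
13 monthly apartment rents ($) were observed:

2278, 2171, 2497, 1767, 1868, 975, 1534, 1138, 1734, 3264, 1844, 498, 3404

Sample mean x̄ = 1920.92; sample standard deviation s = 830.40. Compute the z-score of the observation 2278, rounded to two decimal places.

0.43

z = (2278 − 1920.92) / 830.40 = 0.43.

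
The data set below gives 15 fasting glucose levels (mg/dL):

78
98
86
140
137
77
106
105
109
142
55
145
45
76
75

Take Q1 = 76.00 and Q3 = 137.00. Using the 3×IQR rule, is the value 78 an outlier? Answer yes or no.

IQR = Q3 − Q1 = 137.00 − 76.00 = 61.00.
Lower fence = Q1 − 3·IQR = 76.00 − 183.00 = -107.00.
Upper fence = Q3 + 3·IQR = 137.00 + 183.00 = 320.00.
78 lies within [-107.00, 320.00].

no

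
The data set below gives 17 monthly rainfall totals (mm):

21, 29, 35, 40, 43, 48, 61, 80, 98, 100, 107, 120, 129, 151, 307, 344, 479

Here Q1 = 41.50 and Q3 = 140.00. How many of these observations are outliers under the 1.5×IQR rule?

3

IQR = 98.50; fences at 41.50 − 147.75 = -106.25 and 140.00 + 147.75 = 287.75.
Outside the cutoffs: 307, 344, 479.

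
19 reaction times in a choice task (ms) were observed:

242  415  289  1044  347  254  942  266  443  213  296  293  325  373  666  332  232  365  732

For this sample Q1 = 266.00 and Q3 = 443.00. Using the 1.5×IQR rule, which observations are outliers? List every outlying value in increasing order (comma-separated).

732, 942, 1044

IQR = Q3 − Q1 = 443.00 − 266.00 = 177.00.
Lower fence = Q1 − 1.5·IQR = 266.00 − 265.50 = 0.50.
Upper fence = Q3 + 1.5·IQR = 443.00 + 265.50 = 708.50.
732 > 708.50 → outlier.
942 > 708.50 → outlier.
1044 > 708.50 → outlier.
All remaining values lie within [0.50, 708.50].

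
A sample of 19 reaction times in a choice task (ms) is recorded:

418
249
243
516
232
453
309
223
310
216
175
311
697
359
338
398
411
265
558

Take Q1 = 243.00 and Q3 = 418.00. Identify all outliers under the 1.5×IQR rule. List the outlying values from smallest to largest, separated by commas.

697

IQR = Q3 − Q1 = 418.00 − 243.00 = 175.00.
Lower fence = Q1 − 1.5·IQR = 243.00 − 262.50 = -19.50.
Upper fence = Q3 + 1.5·IQR = 418.00 + 262.50 = 680.50.
697 > 680.50 → outlier.
All remaining values lie within [-19.50, 680.50].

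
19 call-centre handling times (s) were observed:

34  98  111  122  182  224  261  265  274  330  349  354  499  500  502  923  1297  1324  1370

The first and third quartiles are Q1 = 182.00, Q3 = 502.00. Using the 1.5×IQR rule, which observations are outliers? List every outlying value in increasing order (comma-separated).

IQR = Q3 − Q1 = 502.00 − 182.00 = 320.00.
Lower fence = Q1 − 1.5·IQR = 182.00 − 480.00 = -298.00.
Upper fence = Q3 + 1.5·IQR = 502.00 + 480.00 = 982.00.
1297 > 982.00 → outlier.
1324 > 982.00 → outlier.
1370 > 982.00 → outlier.
All remaining values lie within [-298.00, 982.00].

1297, 1324, 1370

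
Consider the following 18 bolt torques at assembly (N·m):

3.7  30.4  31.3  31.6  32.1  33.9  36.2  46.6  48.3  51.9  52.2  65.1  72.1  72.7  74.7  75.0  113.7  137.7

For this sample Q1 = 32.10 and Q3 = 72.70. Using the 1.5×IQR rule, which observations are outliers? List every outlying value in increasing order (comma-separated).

IQR = Q3 − Q1 = 72.70 − 32.10 = 40.60.
Lower fence = Q1 − 1.5·IQR = 32.10 − 60.90 = -28.80.
Upper fence = Q3 + 1.5·IQR = 72.70 + 60.90 = 133.60.
137.7 > 133.60 → outlier.
All remaining values lie within [-28.80, 133.60].

137.7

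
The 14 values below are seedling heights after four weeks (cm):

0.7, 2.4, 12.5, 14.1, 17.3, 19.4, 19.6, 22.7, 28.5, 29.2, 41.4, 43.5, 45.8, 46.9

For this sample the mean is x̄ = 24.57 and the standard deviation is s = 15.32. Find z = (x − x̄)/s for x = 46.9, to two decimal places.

1.46

z = (46.9 − 24.57) / 15.32 = 1.46.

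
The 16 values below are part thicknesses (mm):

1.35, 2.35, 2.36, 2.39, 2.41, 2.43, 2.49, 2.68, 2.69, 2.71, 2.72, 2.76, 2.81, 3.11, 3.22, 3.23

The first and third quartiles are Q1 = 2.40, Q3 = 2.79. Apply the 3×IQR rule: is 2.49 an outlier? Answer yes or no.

IQR = Q3 − Q1 = 2.79 − 2.40 = 0.39.
Lower fence = Q1 − 3·IQR = 2.40 − 1.17 = 1.23.
Upper fence = Q3 + 3·IQR = 2.79 + 1.17 = 3.96.
2.49 lies within [1.23, 3.96].

no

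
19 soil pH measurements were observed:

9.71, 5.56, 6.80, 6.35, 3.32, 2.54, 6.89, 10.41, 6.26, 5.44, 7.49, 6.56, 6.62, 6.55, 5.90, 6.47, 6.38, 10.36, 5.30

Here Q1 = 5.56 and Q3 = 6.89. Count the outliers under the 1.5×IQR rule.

5

IQR = 1.33; fences at 5.56 − 1.995 = 3.565 and 6.89 + 1.995 = 8.885.
Outside the cutoffs: 2.54, 3.32, 9.71, 10.36, 10.41.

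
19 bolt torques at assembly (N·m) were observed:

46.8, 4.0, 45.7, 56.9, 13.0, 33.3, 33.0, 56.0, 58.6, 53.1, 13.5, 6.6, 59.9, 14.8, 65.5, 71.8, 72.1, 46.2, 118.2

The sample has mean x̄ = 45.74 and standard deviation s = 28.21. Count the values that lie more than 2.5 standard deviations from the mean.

1

Cutoffs: x̄ ± 2.5s = [-24.785, 116.265].
Outside the cutoffs: 118.2.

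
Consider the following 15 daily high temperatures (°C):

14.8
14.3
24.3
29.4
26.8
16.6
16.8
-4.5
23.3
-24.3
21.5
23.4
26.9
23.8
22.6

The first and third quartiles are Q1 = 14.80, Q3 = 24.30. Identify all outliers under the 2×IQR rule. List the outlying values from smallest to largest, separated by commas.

-24.3, -4.5

IQR = Q3 − Q1 = 24.30 − 14.80 = 9.50.
Lower fence = Q1 − 2·IQR = 14.80 − 19.00 = -4.20.
Upper fence = Q3 + 2·IQR = 24.30 + 19.00 = 43.30.
-24.3 < -4.20 → outlier.
-4.5 < -4.20 → outlier.
All remaining values lie within [-4.20, 43.30].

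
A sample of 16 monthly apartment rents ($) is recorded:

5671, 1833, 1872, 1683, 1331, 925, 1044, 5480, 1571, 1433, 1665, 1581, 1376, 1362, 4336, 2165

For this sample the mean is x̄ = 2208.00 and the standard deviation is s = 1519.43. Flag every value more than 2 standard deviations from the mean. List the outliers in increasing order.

5480, 5671

Cutoffs at x̄ ± 2s: 2208.00 ± 2·1519.43 = [-830.86, 5246.86].
5480: z = 2.15, |z| > 2 → outlier.
5671: z = 2.28, |z| > 2 → outlier.
Every other value lies within [-830.86, 5246.86].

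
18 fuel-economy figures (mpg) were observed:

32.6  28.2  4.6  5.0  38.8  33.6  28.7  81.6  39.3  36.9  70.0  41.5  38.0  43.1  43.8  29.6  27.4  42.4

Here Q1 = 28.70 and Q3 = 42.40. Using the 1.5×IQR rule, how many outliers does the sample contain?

4

IQR = 13.70; fences at 28.70 − 20.55 = 8.15 and 42.40 + 20.55 = 62.95.
Outside the cutoffs: 4.6, 5.0, 70.0, 81.6.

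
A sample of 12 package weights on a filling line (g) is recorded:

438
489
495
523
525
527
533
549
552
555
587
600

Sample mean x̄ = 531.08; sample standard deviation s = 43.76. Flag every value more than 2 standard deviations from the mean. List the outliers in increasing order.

438

Cutoffs at x̄ ± 2s: 531.08 ± 2·43.76 = [443.56, 618.60].
438: z = -2.13, |z| > 2 → outlier.
Every other value lies within [443.56, 618.60].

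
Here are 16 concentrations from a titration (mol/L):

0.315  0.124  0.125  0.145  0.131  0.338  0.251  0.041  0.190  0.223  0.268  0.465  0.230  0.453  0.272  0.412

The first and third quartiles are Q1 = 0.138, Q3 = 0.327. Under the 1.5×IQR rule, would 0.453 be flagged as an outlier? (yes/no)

no

IQR = Q3 − Q1 = 0.327 − 0.138 = 0.189.
Lower fence = Q1 − 1.5·IQR = 0.138 − 0.2835 = -0.1455.
Upper fence = Q3 + 1.5·IQR = 0.327 + 0.2835 = 0.6105.
0.453 lies within [-0.1455, 0.6105].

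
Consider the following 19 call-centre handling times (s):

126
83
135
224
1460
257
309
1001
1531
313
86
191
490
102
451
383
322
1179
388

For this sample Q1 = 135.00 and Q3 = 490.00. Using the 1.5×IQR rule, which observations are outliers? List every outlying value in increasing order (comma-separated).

IQR = Q3 − Q1 = 490.00 − 135.00 = 355.00.
Lower fence = Q1 − 1.5·IQR = 135.00 − 532.50 = -397.50.
Upper fence = Q3 + 1.5·IQR = 490.00 + 532.50 = 1022.50.
1179 > 1022.50 → outlier.
1460 > 1022.50 → outlier.
1531 > 1022.50 → outlier.
All remaining values lie within [-397.50, 1022.50].

1179, 1460, 1531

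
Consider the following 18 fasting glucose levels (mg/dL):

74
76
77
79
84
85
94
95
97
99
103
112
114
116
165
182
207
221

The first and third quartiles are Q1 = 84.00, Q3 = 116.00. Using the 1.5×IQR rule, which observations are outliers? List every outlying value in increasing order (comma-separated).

IQR = Q3 − Q1 = 116.00 − 84.00 = 32.00.
Lower fence = Q1 − 1.5·IQR = 84.00 − 48.00 = 36.00.
Upper fence = Q3 + 1.5·IQR = 116.00 + 48.00 = 164.00.
165 > 164.00 → outlier.
182 > 164.00 → outlier.
207 > 164.00 → outlier.
221 > 164.00 → outlier.
All remaining values lie within [36.00, 164.00].

165, 182, 207, 221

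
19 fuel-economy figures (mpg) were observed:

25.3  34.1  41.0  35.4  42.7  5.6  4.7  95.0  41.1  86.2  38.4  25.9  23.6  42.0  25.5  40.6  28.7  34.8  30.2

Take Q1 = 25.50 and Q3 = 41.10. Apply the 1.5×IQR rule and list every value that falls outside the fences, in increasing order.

86.2, 95.0

IQR = Q3 − Q1 = 41.10 − 25.50 = 15.60.
Lower fence = Q1 − 1.5·IQR = 25.50 − 23.40 = 2.10.
Upper fence = Q3 + 1.5·IQR = 41.10 + 23.40 = 64.50.
86.2 > 64.50 → outlier.
95.0 > 64.50 → outlier.
All remaining values lie within [2.10, 64.50].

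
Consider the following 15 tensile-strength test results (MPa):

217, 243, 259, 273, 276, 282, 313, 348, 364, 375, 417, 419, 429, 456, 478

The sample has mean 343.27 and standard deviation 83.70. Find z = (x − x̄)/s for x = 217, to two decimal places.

-1.51

z = (217 − 343.27) / 83.70 = -1.51.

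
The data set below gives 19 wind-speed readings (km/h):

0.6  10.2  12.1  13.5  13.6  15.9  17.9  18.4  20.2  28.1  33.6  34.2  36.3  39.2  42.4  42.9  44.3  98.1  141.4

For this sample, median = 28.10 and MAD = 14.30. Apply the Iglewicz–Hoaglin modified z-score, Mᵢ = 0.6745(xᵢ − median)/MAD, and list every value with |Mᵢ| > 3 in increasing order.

|Mᵢ| > 3 ⇔ |xᵢ − 28.10| > 3·14.30/0.6745 = 63.60.
So outliers lie outside [-35.50, 91.70].
98.1: M = 3.30 → outlier.
141.4: M = 5.34 → outlier.

98.1, 141.4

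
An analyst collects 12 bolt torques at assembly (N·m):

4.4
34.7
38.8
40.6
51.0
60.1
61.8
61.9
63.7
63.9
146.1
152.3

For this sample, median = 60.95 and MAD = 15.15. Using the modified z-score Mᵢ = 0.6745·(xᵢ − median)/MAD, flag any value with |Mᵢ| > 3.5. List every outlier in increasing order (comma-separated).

|Mᵢ| > 3.5 ⇔ |xᵢ − 60.95| > 3.5·15.15/0.6745 = 78.61.
So outliers lie outside [-17.66, 139.56].
146.1: M = 3.79 → outlier.
152.3: M = 4.07 → outlier.

146.1, 152.3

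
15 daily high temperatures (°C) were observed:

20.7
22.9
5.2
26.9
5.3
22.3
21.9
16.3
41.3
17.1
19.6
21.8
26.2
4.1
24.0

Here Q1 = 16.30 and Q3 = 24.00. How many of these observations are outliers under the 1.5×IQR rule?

2

IQR = 7.70; fences at 16.30 − 11.55 = 4.75 and 24.00 + 11.55 = 35.55.
Outside the cutoffs: 4.1, 41.3.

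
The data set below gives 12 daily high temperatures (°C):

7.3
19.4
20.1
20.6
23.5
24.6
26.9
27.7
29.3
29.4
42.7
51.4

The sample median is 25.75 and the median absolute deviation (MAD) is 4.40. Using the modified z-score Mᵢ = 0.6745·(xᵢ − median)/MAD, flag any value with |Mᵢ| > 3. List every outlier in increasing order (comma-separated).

51.4

|Mᵢ| > 3 ⇔ |xᵢ − 25.75| > 3·4.40/0.6745 = 19.57.
So outliers lie outside [6.18, 45.32].
51.4: M = 3.93 → outlier.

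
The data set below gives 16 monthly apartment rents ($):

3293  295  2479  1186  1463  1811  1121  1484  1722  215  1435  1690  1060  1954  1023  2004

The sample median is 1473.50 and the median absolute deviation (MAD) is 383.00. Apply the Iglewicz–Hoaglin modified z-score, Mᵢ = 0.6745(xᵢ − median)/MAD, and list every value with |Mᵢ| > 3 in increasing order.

|Mᵢ| > 3 ⇔ |xᵢ − 1473.50| > 3·383.00/0.6745 = 1703.48.
So outliers lie outside [-229.98, 3176.98].
3293: M = 3.20 → outlier.

3293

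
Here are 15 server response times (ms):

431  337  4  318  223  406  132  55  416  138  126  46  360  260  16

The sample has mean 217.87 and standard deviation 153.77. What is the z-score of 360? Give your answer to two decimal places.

z = (360 − 217.87) / 153.77 = 0.92.

0.92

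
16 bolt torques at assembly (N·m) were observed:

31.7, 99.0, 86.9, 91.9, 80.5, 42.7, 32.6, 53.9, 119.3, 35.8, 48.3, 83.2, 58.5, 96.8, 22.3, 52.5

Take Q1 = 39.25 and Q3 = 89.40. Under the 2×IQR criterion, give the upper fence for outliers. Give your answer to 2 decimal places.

IQR = Q3 − Q1 = 89.40 − 39.25 = 50.15.
Lower fence = Q1 − 2·IQR = 39.25 − 100.30 = -61.05.
Upper fence = Q3 + 2·IQR = 89.40 + 100.30 = 189.70.

189.70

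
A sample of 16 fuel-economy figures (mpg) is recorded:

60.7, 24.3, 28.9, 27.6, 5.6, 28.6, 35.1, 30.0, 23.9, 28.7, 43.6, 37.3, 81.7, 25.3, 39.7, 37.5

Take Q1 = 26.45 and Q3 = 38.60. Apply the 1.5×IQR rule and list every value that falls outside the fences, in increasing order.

5.6, 60.7, 81.7

IQR = Q3 − Q1 = 38.60 − 26.45 = 12.15.
Lower fence = Q1 − 1.5·IQR = 26.45 − 18.225 = 8.225.
Upper fence = Q3 + 1.5·IQR = 38.60 + 18.225 = 56.825.
5.6 < 8.225 → outlier.
60.7 > 56.825 → outlier.
81.7 > 56.825 → outlier.
All remaining values lie within [8.225, 56.825].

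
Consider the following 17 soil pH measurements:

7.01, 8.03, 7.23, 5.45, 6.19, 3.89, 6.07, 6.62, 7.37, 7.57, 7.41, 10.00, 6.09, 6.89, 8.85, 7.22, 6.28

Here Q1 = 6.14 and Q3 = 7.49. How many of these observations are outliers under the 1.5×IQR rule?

2

IQR = 1.35; fences at 6.14 − 2.025 = 4.115 and 7.49 + 2.025 = 9.515.
Outside the cutoffs: 3.89, 10.00.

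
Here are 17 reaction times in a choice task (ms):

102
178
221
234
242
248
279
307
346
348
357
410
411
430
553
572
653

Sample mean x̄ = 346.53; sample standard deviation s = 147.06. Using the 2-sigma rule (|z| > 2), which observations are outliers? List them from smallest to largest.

653

Cutoffs at x̄ ± 2s: 346.53 ± 2·147.06 = [52.41, 640.65].
653: z = 2.08, |z| > 2 → outlier.
Every other value lies within [52.41, 640.65].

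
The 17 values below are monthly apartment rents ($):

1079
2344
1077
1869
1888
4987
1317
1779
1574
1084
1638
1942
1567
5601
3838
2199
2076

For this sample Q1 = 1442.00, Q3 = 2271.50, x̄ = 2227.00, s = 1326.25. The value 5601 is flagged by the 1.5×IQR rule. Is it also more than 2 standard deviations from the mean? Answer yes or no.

z = (5601 − 2227.00) / 1326.25 = 2.54.
|z| = 2.54 > 2.

yes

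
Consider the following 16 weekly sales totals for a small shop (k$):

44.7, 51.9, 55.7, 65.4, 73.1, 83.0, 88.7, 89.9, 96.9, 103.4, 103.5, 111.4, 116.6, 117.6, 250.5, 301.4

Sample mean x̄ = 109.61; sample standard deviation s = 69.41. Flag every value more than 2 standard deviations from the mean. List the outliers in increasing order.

250.5, 301.4

Cutoffs at x̄ ± 2s: 109.61 ± 2·69.41 = [-29.21, 248.43].
250.5: z = 2.03, |z| > 2 → outlier.
301.4: z = 2.76, |z| > 2 → outlier.
Every other value lies within [-29.21, 248.43].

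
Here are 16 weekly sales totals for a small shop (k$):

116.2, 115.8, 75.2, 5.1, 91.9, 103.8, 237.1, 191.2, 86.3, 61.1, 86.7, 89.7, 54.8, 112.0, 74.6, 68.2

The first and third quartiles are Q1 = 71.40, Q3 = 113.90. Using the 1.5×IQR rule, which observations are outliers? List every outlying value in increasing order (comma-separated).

5.1, 191.2, 237.1

IQR = Q3 − Q1 = 113.90 − 71.40 = 42.50.
Lower fence = Q1 − 1.5·IQR = 71.40 − 63.75 = 7.65.
Upper fence = Q3 + 1.5·IQR = 113.90 + 63.75 = 177.65.
5.1 < 7.65 → outlier.
191.2 > 177.65 → outlier.
237.1 > 177.65 → outlier.
All remaining values lie within [7.65, 177.65].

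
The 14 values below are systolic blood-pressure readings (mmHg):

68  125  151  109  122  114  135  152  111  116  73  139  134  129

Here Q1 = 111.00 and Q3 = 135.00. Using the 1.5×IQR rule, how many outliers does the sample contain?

IQR = 24.00; fences at 111.00 − 36.00 = 75.00 and 135.00 + 36.00 = 171.00.
Outside the cutoffs: 68, 73.

2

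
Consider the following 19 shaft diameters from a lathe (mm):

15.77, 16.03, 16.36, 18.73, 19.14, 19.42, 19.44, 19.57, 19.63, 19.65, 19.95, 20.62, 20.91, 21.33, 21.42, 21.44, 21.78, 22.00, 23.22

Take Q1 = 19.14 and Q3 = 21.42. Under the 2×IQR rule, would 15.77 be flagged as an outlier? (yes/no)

IQR = Q3 − Q1 = 21.42 − 19.14 = 2.28.
Lower fence = Q1 − 2·IQR = 19.14 − 4.56 = 14.58.
Upper fence = Q3 + 2·IQR = 21.42 + 4.56 = 25.98.
15.77 lies within [14.58, 25.98].

no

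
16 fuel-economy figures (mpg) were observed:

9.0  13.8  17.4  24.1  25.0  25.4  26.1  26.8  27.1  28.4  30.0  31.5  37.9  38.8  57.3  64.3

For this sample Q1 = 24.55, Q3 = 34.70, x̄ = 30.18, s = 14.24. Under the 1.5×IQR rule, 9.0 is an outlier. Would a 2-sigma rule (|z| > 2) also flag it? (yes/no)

z = (9.0 − 30.18) / 14.24 = -1.49.
|z| = 1.49 ≤ 2.

no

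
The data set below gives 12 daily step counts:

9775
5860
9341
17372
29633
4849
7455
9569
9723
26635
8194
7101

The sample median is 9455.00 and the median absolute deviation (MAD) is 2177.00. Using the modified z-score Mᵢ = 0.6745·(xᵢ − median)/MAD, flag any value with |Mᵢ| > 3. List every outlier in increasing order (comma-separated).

|Mᵢ| > 3 ⇔ |xᵢ − 9455.00| > 3·2177.00/0.6745 = 9682.73.
So outliers lie outside [-227.73, 19137.73].
26635: M = 5.32 → outlier.
29633: M = 6.25 → outlier.

26635, 29633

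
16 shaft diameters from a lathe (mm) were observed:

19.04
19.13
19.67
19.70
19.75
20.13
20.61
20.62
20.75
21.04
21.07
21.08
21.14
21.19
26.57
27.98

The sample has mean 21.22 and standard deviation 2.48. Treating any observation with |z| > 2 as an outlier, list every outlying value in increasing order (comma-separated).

Cutoffs at x̄ ± 2s: 21.22 ± 2·2.48 = [16.26, 26.18].
26.57: z = 2.16, |z| > 2 → outlier.
27.98: z = 2.73, |z| > 2 → outlier.
Every other value lies within [16.26, 26.18].

26.57, 27.98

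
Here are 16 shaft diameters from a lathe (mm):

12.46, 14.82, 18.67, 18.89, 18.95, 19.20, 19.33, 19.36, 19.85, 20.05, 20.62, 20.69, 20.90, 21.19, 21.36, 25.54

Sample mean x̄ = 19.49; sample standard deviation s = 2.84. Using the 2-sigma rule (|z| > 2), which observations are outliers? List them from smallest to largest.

Cutoffs at x̄ ± 2s: 19.49 ± 2·2.84 = [13.81, 25.17].
12.46: z = -2.48, |z| > 2 → outlier.
25.54: z = 2.13, |z| > 2 → outlier.
Every other value lies within [13.81, 25.17].

12.46, 25.54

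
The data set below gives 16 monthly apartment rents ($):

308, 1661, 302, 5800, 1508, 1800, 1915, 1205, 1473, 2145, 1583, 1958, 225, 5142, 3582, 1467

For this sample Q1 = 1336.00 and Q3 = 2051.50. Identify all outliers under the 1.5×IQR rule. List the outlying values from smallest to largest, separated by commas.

IQR = Q3 − Q1 = 2051.50 − 1336.00 = 715.50.
Lower fence = Q1 − 1.5·IQR = 1336.00 − 1073.25 = 262.75.
Upper fence = Q3 + 1.5·IQR = 2051.50 + 1073.25 = 3124.75.
225 < 262.75 → outlier.
3582 > 3124.75 → outlier.
5142 > 3124.75 → outlier.
5800 > 3124.75 → outlier.
All remaining values lie within [262.75, 3124.75].

225, 3582, 5142, 5800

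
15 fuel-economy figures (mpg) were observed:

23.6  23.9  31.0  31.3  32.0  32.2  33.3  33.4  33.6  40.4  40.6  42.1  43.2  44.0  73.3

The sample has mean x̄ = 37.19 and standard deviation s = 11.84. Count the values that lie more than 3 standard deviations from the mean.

Cutoffs: x̄ ± 3s = [1.67, 72.71].
Outside the cutoffs: 73.3.

1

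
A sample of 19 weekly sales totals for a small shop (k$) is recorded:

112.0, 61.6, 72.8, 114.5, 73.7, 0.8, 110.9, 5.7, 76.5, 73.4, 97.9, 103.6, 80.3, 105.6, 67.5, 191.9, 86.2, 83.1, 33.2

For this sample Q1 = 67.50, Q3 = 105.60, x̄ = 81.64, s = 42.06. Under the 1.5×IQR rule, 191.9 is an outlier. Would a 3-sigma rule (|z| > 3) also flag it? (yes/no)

no

z = (191.9 − 81.64) / 42.06 = 2.62.
|z| = 2.62 ≤ 3.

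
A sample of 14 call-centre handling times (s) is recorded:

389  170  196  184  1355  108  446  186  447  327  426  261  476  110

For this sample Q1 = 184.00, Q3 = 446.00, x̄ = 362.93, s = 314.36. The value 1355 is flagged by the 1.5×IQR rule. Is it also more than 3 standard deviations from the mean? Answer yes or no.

z = (1355 − 362.93) / 314.36 = 3.16.
|z| = 3.16 > 3.

yes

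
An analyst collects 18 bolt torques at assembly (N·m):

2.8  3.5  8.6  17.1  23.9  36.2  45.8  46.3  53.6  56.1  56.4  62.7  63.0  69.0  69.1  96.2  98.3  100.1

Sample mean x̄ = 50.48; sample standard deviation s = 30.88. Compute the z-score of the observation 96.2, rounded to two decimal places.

z = (96.2 − 50.48) / 30.88 = 1.48.

1.48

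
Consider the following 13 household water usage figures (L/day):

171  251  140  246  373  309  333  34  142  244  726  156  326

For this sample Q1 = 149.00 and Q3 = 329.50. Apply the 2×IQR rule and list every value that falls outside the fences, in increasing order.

IQR = Q3 − Q1 = 329.50 − 149.00 = 180.50.
Lower fence = Q1 − 2·IQR = 149.00 − 361.00 = -212.00.
Upper fence = Q3 + 2·IQR = 329.50 + 361.00 = 690.50.
726 > 690.50 → outlier.
All remaining values lie within [-212.00, 690.50].

726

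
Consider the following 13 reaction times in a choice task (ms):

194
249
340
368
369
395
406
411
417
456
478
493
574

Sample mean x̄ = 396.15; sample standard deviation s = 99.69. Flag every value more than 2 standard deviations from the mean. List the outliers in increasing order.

194

Cutoffs at x̄ ± 2s: 396.15 ± 2·99.69 = [196.77, 595.53].
194: z = -2.03, |z| > 2 → outlier.
Every other value lies within [196.77, 595.53].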